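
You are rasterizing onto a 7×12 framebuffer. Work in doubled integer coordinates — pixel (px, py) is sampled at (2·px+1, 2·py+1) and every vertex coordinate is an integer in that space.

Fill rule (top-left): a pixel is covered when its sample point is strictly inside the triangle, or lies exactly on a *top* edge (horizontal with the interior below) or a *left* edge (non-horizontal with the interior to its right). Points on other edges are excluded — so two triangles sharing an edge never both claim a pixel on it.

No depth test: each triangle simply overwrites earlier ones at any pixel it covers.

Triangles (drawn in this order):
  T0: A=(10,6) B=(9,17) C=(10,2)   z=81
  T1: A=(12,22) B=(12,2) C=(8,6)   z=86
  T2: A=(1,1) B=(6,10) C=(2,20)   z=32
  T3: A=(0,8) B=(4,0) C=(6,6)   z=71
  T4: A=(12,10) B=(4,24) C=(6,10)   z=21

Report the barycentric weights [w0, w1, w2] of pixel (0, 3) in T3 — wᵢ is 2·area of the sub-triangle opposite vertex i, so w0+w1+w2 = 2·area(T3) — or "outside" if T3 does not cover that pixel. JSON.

T0:
  2·area = 4
  edge (10, 6)→(9, 17): d=(-1,11) right/bottom  bias=-1
  edge (9, 17)→(10, 2): d=(1,-15) top-left  bias=+0
  edge (10, 2)→(10, 6): d=(0,4) right/bottom  bias=-1
    (4,8)@(9, 17): e=[0,0,4] → ·  [on edge]
  covered (0 px):
    · · · · · · ·
    · · · · · · ·
    · · · · · · ·
    · · · · · · ·
    · · · · · · ·
    · · · · · · ·
    · · · · · · ·
    · · · · · · ·
    · · · · · · ·
    · · · · · · ·
    · · · · · · ·
    · · · · · · ·
T1:
  2·area = 80  (B↔C swapped to make it positive)
  edge (12, 22)→(8, 6): d=(-4,-16) top-left  bias=+0
  edge (8, 6)→(12, 2): d=(4,-4) top-left  bias=+0
  edge (12, 2)→(12, 22): d=(0,20) right/bottom  bias=-1
    (6,0)@(13, 1): e=[100,0,-20] → ·  [on edge]
    (5,1)@(11, 3): e=[60,0,20] → █  [on edge]
    (6,1)@(13, 3): e=[92,8,-20] → ·
    (4,2)@(9, 5): e=[20,0,60] → █  [on edge]
    (6,2)@(13, 5): e=[84,16,-20] → ·
    (3,3)@(7, 7): e=[-20,0,100] → ·  [on edge]
    (4,3)@(9, 7): e=[12,8,60] → █
    (6,3)@(13, 7): e=[76,24,-20] → ·
    (2,4)@(5, 9): e=[-60,0,140] → ·  [on edge]
    (4,4)@(9, 9): e=[4,16,60] → █
    (6,4)@(13, 9): e=[68,32,-20] → ·
    (1,5)@(3, 11): e=[-100,0,180] → ·  [on edge]
    (0,6)@(1, 13): e=[-140,0,220] → ·  [on edge]
  covered (11 px):
    · · · · · · ·
    · · · · · █ ·
    · · · · █ █ ·
    · · · · █ █ ·
    · · · · █ █ ·
    · · · · · █ ·
    · · · · · █ ·
    · · · · · █ ·
    · · · · · █ ·
    · · · · · · ·
    · · · · · · ·
    · · · · · · ·
T2:
  2·area = 86
  edge (1, 1)→(6, 10): d=(5,9) right/bottom  bias=-1
  edge (6, 10)→(2, 20): d=(-4,10) right/bottom  bias=-1
  edge (2, 20)→(1, 1): d=(-1,-19) top-left  bias=+0
    (0,0)@(1, 1): e=[0,86,0] → ·  [on edge]
    (1,2)@(3, 5): e=[2,50,34] → █
    (2,2)@(5, 5): e=[-16,30,72] → ·
    (1,3)@(3, 7): e=[12,42,32] → █
    (2,3)@(5, 7): e=[-6,22,70] → ·
    (1,4)@(3, 9): e=[22,34,30] → █
    (2,4)@(5, 9): e=[4,14,68] → █
    (3,4)@(7, 9): e=[-14,-6,106] → ·
    (1,5)@(3, 11): e=[32,26,28] → █
    (3,5)@(7, 11): e=[-4,-14,104] → ·
    (1,6)@(3, 13): e=[42,18,26] → █
    (2,6)@(5, 13): e=[24,-2,64] → ·
    (5,9)@(11, 19): e=[0,-86,172] → ·  [on edge]
  covered (9 px):
    · · · · · · ·
    · · · · · · ·
    · █ · · · · ·
    · █ · · · · ·
    · █ █ · · · ·
    · █ █ · · · ·
    · █ · · · · ·
    · █ · · · · ·
    · █ · · · · ·
    · · · · · · ·
    · · · · · · ·
    · · · · · · ·
T3:
  2·area = 40
  edge (0, 8)→(4, 0): d=(4,-8) top-left  bias=+0
  edge (4, 0)→(6, 6): d=(2,6) right/bottom  bias=-1
  edge (6, 6)→(0, 8): d=(-6,2) right/bottom  bias=-1
    (1,1)@(3, 3): e=[4,12,24] → █
    (2,1)@(5, 3): e=[20,0,20] → ·  [on edge]
    (1,2)@(3, 5): e=[12,16,12] → █
    (2,2)@(5, 5): e=[28,4,8] → █
    (3,2)@(7, 5): e=[44,-8,4] → ·
    (4,2)@(9, 5): e=[60,-20,0] → ·  [on edge]
    (0,3)@(1, 7): e=[4,32,4] → █
    (1,3)@(3, 7): e=[20,20,0] → ·  [on edge]
    (2,3)@(5, 7): e=[36,8,-4] → ·
    (0,4)@(1, 9): e=[12,36,-8] → ·
    (3,4)@(7, 9): e=[60,0,-20] → ·  [on edge]
    (4,7)@(9, 15): e=[100,0,-60] → ·  [on edge]
    (5,10)@(11, 21): e=[140,0,-100] → ·  [on edge]
  covered (4 px):
    · · · · · · ·
    · █ · · · · ·
    · █ █ · · · ·
    █ · · · · · ·
    · · · · · · ·
    · · · · · · ·
    · · · · · · ·
    · · · · · · ·
    · · · · · · ·
    · · · · · · ·
    · · · · · · ·
    · · · · · · ·
T4:
  2·area = 84
  edge (12, 10)→(4, 24): d=(-8,14) right/bottom  bias=-1
  edge (4, 24)→(6, 10): d=(2,-14) top-left  bias=+0
  edge (6, 10)→(12, 10): d=(6,0) top-left  bias=+0
    (3,1)@(7, 3): e=[126,0,-42] → ·  [on edge]
    (3,5)@(7, 11): e=[62,16,6] → █
    (4,5)@(9, 11): e=[34,44,6] → █
    (5,5)@(11, 11): e=[6,72,6] → █
    (6,5)@(13, 11): e=[-22,100,6] → ·
    (3,6)@(7, 13): e=[46,20,18] → █
    (5,6)@(11, 13): e=[-10,76,18] → ·
    (3,7)@(7, 15): e=[30,24,30] → █
    (5,7)@(11, 15): e=[-26,80,30] → ·
    (2,8)@(5, 17): e=[42,0,42] → █  [on edge]
    (4,8)@(9, 17): e=[-14,56,42] → ·
    (2,9)@(5, 19): e=[26,4,54] → █
  covered (11 px):
    · · · · · · ·
    · · · · · · ·
    · · · · · · ·
    · · · · · · ·
    · · · · · · ·
    · · · █ █ █ ·
    · · · █ █ · ·
    · · · █ █ · ·
    · · █ █ · · ·
    · · █ · · · ·
    · · █ · · · ·
    · · · · · · ·

Result: [32,4,4]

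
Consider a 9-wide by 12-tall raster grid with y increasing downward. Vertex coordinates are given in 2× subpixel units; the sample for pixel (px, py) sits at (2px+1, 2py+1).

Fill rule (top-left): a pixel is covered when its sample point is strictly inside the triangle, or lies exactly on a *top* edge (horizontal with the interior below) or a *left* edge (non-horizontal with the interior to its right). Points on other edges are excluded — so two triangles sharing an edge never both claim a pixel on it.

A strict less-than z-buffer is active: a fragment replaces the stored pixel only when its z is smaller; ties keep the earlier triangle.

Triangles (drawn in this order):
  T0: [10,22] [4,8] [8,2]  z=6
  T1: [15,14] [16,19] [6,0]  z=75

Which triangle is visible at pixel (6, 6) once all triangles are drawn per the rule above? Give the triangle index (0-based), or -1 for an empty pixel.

T0:
  2·area = 92
  edge (10, 22)→(4, 8): d=(-6,-14) top-left  bias=+0
  edge (4, 8)→(8, 2): d=(4,-6) top-left  bias=+0
  edge (8, 2)→(10, 22): d=(2,20) right/bottom  bias=-1
    (0,0)@(1, 1): e=[0,-46,138] → ·  [on edge]
    (3,2)@(7, 5): e=[60,6,26] → #
    (4,2)@(9, 5): e=[88,18,-14] → ·
    (2,3)@(5, 7): e=[20,2,70] → #
    (4,3)@(9, 7): e=[76,26,-10] → ·
    (2,4)@(5, 9): e=[8,10,74] → #
    (4,4)@(9, 9): e=[64,34,-6] → ·
    (2,5)@(5, 11): e=[-4,18,78] → ·
    (3,5)@(7, 11): e=[24,30,38] → #
    (4,5)@(9, 11): e=[52,42,-2] → ·
    (3,6)@(7, 13): e=[12,38,42] → #
    (4,6)@(9, 13): e=[40,50,2] → #
    (3,7)@(7, 15): e=[0,46,46] → #  [on edge]
  covered (12 px):
    · · · · · · · · ·
    · · · · · · · · ·
    · · · # · · · · ·
    · · # # · · · · ·
    · · # # · · · · ·
    · · · # · · · · ·
    · · · # # · · · ·
    · · · # # · · · ·
    · · · · # · · · ·
    · · · · # · · · ·
    · · · · · · · · ·
    · · · · · · · · ·
T1:
  2·area = 31
  edge (15, 14)→(16, 19): d=(1,5) right/bottom  bias=-1
  edge (16, 19)→(6, 0): d=(-10,-19) top-left  bias=+0
  edge (6, 0)→(15, 14): d=(9,14) right/bottom  bias=-1
    (4,2)@(9, 5): e=[21,7,3] → #
    (5,2)@(11, 5): e=[11,45,-25] → ·
    (4,3)@(9, 7): e=[23,-13,21] → ·
    (5,4)@(11, 9): e=[15,5,11] → #
    (6,4)@(13, 9): e=[5,43,-17] → ·
    (5,5)@(11, 11): e=[17,-15,29] → ·
    (6,5)@(13, 11): e=[7,23,1] → #
    (7,5)@(15, 11): e=[-3,61,-27] → ·
    (6,6)@(13, 13): e=[9,3,19] → #
    (7,6)@(15, 13): e=[-1,41,-9] → ·
    (6,7)@(13, 15): e=[11,-17,37] → ·
    (7,7)@(15, 15): e=[1,21,9] → #
  covered (6 px):
    · · · · · · · · ·
    · · · · · · · · ·
    · · · · # · · · ·
    · · · · · · · · ·
    · · · · · # · · ·
    · · · · · · # · ·
    · · · · · · # · ·
    · · · · · · · # ·
    · · · · · · · # ·
    · · · · · · · · ·
    · · · · · · · · ·
    · · · · · · · · ·

Z-buffer (winner per pixel, '.' = empty):
  . . . . . . . . .
  . . . . . . . . .
  . . . 0 1 . . . .
  . . 0 0 . . . . .
  . . 0 0 . 1 . . .
  . . . 0 . . 1 . .
  . . . 0 0 . 1 . .
  . . . 0 0 . . 1 .
  . . . . 0 . . 1 .
  . . . . 0 . . . .
  . . . . . . . . .
  . . . . . . . . .

Answer: 1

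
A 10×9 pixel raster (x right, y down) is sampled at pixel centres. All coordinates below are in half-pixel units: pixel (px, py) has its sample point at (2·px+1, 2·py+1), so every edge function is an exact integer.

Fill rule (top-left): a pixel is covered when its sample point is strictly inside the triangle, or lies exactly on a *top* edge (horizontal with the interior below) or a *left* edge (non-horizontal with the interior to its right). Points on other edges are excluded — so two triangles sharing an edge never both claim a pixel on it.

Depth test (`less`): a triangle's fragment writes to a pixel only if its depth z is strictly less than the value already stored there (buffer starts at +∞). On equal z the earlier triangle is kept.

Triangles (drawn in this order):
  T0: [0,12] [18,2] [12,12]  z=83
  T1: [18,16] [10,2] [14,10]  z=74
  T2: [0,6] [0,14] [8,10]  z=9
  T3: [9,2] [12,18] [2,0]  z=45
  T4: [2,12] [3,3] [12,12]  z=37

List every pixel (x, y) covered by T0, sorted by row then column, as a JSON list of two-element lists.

T0:
  2·area = 120
  edge (0, 12)→(18, 2): d=(18,-10) top-left  bias=+0
  edge (18, 2)→(12, 12): d=(-6,10) right/bottom  bias=-1
  edge (12, 12)→(0, 12): d=(-12,0) right/bottom  bias=-1
    (8,1)@(17, 3): e=[8,4,108] → X
    (9,1)@(19, 3): e=[28,-16,108] → .
    (6,2)@(13, 5): e=[4,32,84] → X
    (7,2)@(15, 5): e=[24,12,84] → X
    (8,2)@(17, 5): e=[44,-8,84] → .
    (4,3)@(9, 7): e=[0,60,60] → X  [on edge]
    (5,3)@(11, 7): e=[20,40,60] → X
    (7,3)@(15, 7): e=[60,0,60] → .  [on edge]
    (3,4)@(7, 9): e=[16,68,36] → X
    (7,4)@(15, 9): e=[96,-12,36] → .
    (1,5)@(3, 11): e=[12,96,12] → X
    (2,5)@(5, 11): e=[32,76,12] → X
    (4,8)@(9, 17): e=[180,0,-60] → .  [on edge]
  covered (15 px):
    . . . . . . . . . .
    . . . . . . . . X .
    . . . . . . X X . .
    . . . . X X X . . .
    . . . X X X X . . .
    . X X X X X . . . .
    . . . . . . . . . .
    . . . . . . . . . .
    . . . . . . . . . .
T1:
  2·area = 8  (B↔C swapped to make it positive)
  edge (18, 16)→(14, 10): d=(-4,-6) top-left  bias=+0
  edge (14, 10)→(10, 2): d=(-4,-8) top-left  bias=+0
  edge (10, 2)→(18, 16): d=(8,14) right/bottom  bias=-1
    (7,5)@(15, 11): e=[2,4,2] → X
    (8,5)@(17, 11): e=[14,20,-26] → .
    (7,6)@(15, 13): e=[-6,-4,18] → .
  covered (1 px):
    . . . . . . . . . .
    . . . . . . . . . .
    . . . . . . . . . .
    . . . . . . . . . .
    . . . . . . . . . .
    . . . . . . . X . .
    . . . . . . . . . .
    . . . . . . . . . .
    . . . . . . . . . .
T2:
  2·area = 64  (B↔C swapped to make it positive)
  edge (0, 6)→(8, 10): d=(8,4) right/bottom  bias=-1
  edge (8, 10)→(0, 14): d=(-8,4) right/bottom  bias=-1
  edge (0, 14)→(0, 6): d=(0,-8) top-left  bias=+0
    (0,3)@(1, 7): e=[4,52,8] → X
    (1,3)@(3, 7): e=[-4,44,24] → .
    (0,4)@(1, 9): e=[20,36,8] → X
    (1,4)@(3, 9): e=[12,28,24] → X
    (2,4)@(5, 9): e=[4,20,40] → X
    (3,4)@(7, 9): e=[-4,12,56] → .
    (0,5)@(1, 11): e=[36,20,8] → X
    (3,5)@(7, 11): e=[12,-4,56] → .
    (0,6)@(1, 13): e=[52,4,8] → X
    (1,6)@(3, 13): e=[44,-4,24] → .
    (2,6)@(5, 13): e=[36,-12,40] → .
    (0,7)@(1, 15): e=[68,-12,8] → .
  covered (8 px):
    . . . . . . . . . .
    . . . . . . . . . .
    . . . . . . . . . .
    X . . . . . . . . .
    X X X . . . . . . .
    X X X . . . . . . .
    X . . . . . . . . .
    . . . . . . . . . .
    . . . . . . . . . .
T3:
  2·area = 106
  edge (9, 2)→(12, 18): d=(3,16) right/bottom  bias=-1
  edge (12, 18)→(2, 0): d=(-10,-18) top-left  bias=+0
  edge (2, 0)→(9, 2): d=(7,2) right/bottom  bias=-1
    (1,0)@(3, 1): e=[93,8,5] → X
    (2,0)@(5, 1): e=[61,44,1] → X
    (3,0)@(7, 1): e=[29,80,-3] → .
    (1,1)@(3, 3): e=[99,-12,19] → .
    (2,1)@(5, 3): e=[67,24,15] → X
    (3,1)@(7, 3): e=[35,60,11] → X
    (4,1)@(9, 3): e=[3,96,7] → X
    (5,1)@(11, 3): e=[-29,132,3] → .
    (2,2)@(5, 5): e=[73,4,29] → X
    (5,2)@(11, 5): e=[-23,112,17] → .
    (2,3)@(5, 7): e=[79,-16,43] → .
    (3,3)@(7, 7): e=[47,20,39] → X
    (3,4)@(7, 9): e=[53,0,53] → X  [on edge]
  covered (15 px):
    . X X . . . . . . .
    . . X X X . . . . .
    . . X X X . . . . .
    . . . X X . . . . .
    . . . X X . . . . .
    . . . . X . . . . .
    . . . . . X . . . .
    . . . . . X . . . .
    . . . . . . . . . .
T4:
  2·area = 90
  edge (2, 12)→(3, 3): d=(1,-9) top-left  bias=+0
  edge (3, 3)→(12, 12): d=(9,9) right/bottom  bias=-1
  edge (12, 12)→(2, 12): d=(-10,0) right/bottom  bias=-1
    (0,0)@(1, 1): e=[-20,0,110] → .  [on edge]
    (1,1)@(3, 3): e=[0,0,90] → .  [on edge]
    (1,2)@(3, 5): e=[2,18,70] → X
    (2,2)@(5, 5): e=[20,0,70] → .  [on edge]
    (1,3)@(3, 7): e=[4,36,50] → X
    (2,3)@(5, 7): e=[22,18,50] → X
    (3,3)@(7, 7): e=[40,0,50] → .  [on edge]
    (1,4)@(3, 9): e=[6,54,30] → X
    (3,4)@(7, 9): e=[42,18,30] → X
    (4,4)@(9, 9): e=[60,0,30] → .  [on edge]
    (1,5)@(3, 11): e=[8,72,10] → X
    (4,5)@(9, 11): e=[62,18,10] → X
    (5,5)@(11, 11): e=[80,0,10] → .  [on edge]
    (6,6)@(13, 13): e=[100,0,-10] → .  [on edge]
    (7,7)@(15, 15): e=[120,0,-30] → .  [on edge]
    (8,8)@(17, 17): e=[140,0,-50] → .  [on edge]
  covered (10 px):
    . . . . . . . . . .
    . . . . . . . . . .
    . X . . . . . . . .
    . X X . . . . . . .
    . X X X . . . . . .
    . X X X X . . . . .
    . . . . . . . . . .
    . . . . . . . . . .
    . . . . . . . . . .

Result: [[8,1],[6,2],[7,2],[4,3],[5,3],[6,3],[3,4],[4,4],[5,4],[6,4],[1,5],[2,5],[3,5],[4,5],[5,5]]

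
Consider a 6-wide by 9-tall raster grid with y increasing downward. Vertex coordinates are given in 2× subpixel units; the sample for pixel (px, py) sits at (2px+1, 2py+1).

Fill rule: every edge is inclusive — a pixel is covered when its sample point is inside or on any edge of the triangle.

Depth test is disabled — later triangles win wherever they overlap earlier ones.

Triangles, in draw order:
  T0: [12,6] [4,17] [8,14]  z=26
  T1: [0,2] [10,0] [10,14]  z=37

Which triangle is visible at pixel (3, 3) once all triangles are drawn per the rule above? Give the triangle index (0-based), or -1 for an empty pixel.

T0:
  2·area = 20  (B↔C swapped to make it positive)
  edge (12, 6)→(8, 14): d=(-4,8) inclusive
  edge (8, 14)→(4, 17): d=(-4,3) inclusive
  edge (4, 17)→(12, 6): d=(8,-11) inclusive
    (4,5)@(9, 11): e=[4,9,7] → X
    (5,5)@(11, 11): e=[-12,3,29] → .
    (3,6)@(7, 13): e=[12,7,1] → X
    (4,6)@(9, 13): e=[-4,1,23] → .
    (3,7)@(7, 15): e=[4,-1,17] → .
  covered (2 px):
    . . . . . .
    . . . . . .
    . . . . . .
    . . . . . .
    . . . . . .
    . . . . X .
    . . . X . .
    . . . . . .
    . . . . . .
T1:
  2·area = 140
  edge (0, 2)→(10, 0): d=(10,-2) inclusive
  edge (10, 0)→(10, 14): d=(0,14) inclusive
  edge (10, 14)→(0, 2): d=(-10,-12) inclusive
    (2,0)@(5, 1): e=[0,70,70] → X  [on edge]
    (3,0)@(7, 1): e=[4,42,94] → X
    (4,0)@(9, 1): e=[8,14,118] → X
    (5,0)@(11, 1): e=[12,-14,142] → .
    (0,1)@(1, 3): e=[12,126,2] → X
    (1,1)@(3, 3): e=[16,98,26] → X
    (5,1)@(11, 3): e=[32,-14,122] → .
    (0,2)@(1, 5): e=[32,126,-18] → .
    (1,2)@(3, 5): e=[36,98,6] → X
    (5,2)@(11, 5): e=[52,-14,102] → .
    (1,3)@(3, 7): e=[56,98,-14] → .
    (2,3)@(5, 7): e=[60,70,10] → X
  covered (18 px):
    . . X X X .
    X X X X X .
    . X X X X .
    . . X X X .
    . . . X X .
    . . . . X .
    . . . . . .
    . . . . . .
    . . . . . .

Z-buffer (winner per pixel, '.' = empty):
  . . 1 1 1 .
  1 1 1 1 1 .
  . 1 1 1 1 .
  . . 1 1 1 .
  . . . 1 1 .
  . . . . 1 .
  . . . 0 . .
  . . . . . .
  . . . . . .

Answer: 1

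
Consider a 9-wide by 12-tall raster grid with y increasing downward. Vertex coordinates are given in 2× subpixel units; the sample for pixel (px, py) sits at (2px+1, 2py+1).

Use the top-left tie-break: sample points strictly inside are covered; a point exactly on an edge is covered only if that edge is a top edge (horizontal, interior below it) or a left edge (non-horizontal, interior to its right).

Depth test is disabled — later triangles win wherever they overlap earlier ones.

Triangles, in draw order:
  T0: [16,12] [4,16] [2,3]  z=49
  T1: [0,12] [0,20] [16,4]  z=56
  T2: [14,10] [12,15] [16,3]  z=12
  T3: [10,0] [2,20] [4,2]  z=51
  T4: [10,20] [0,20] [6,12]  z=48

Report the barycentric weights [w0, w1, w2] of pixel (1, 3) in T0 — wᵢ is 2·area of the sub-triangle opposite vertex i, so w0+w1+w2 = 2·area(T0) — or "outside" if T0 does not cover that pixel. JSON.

T0:
  2·area = 164
  edge (16, 12)→(4, 16): d=(-12,4) right/bottom  bias=-1
  edge (4, 16)→(2, 3): d=(-2,-13) top-left  bias=+0
  edge (2, 3)→(16, 12): d=(14,9) right/bottom  bias=-1
    (1,2)@(3, 5): e=[136,9,19] → █
    (2,2)@(5, 5): e=[128,35,1] → █
    (3,2)@(7, 5): e=[120,61,-17] → ·
    (1,3)@(3, 7): e=[112,5,47] → █
    (3,3)@(7, 7): e=[96,57,11] → █
    (4,3)@(9, 7): e=[88,83,-7] → ·
    (1,4)@(3, 9): e=[88,1,75] → █
    (4,4)@(9, 9): e=[64,79,21] → █
    (5,4)@(11, 9): e=[56,105,3] → █
    (6,4)@(13, 9): e=[48,131,-15] → ·
    (1,5)@(3, 11): e=[64,-3,103] → ·
    (2,5)@(5, 11): e=[56,23,85] → █
    (6,6)@(13, 13): e=[0,123,41] → ·  [on edge]
    (3,7)@(7, 15): e=[0,41,123] → ·  [on edge]
    (0,8)@(1, 17): e=[0,-41,205] → ·  [on edge]
  covered (20 px):
    · · · · · · · · ·
    · · · · · · · · ·
    · █ █ · · · · · ·
    · █ █ █ · · · · ·
    · █ █ █ █ █ · · ·
    · · █ █ █ █ █ · ·
    · · █ █ █ █ · · ·
    · · █ · · · · · ·
    · · · · · · · · ·
    · · · · · · · · ·
    · · · · · · · · ·
    · · · · · · · · ·
T1:
  2·area = 128  (B↔C swapped to make it positive)
  edge (0, 12)→(16, 4): d=(16,-8) top-left  bias=+0
  edge (16, 4)→(0, 20): d=(-16,16) right/bottom  bias=-1
  edge (0, 20)→(0, 12): d=(0,-8) top-left  bias=+0
    (8,1)@(17, 3): e=[-8,0,136] → ·  [on edge]
    (7,2)@(15, 5): e=[8,0,120] → ·  [on edge]
    (5,3)@(11, 7): e=[8,32,88] → █
    (6,3)@(13, 7): e=[24,0,104] → ·  [on edge]
    (3,4)@(7, 9): e=[8,64,56] → █
    (4,4)@(9, 9): e=[24,32,72] → █
    (5,4)@(11, 9): e=[40,0,88] → ·  [on edge]
    (1,5)@(3, 11): e=[8,96,24] → █
    (2,5)@(5, 11): e=[24,64,40] → █
    (4,5)@(9, 11): e=[56,0,72] → ·  [on edge]
    (0,6)@(1, 13): e=[24,96,8] → █
    (3,6)@(7, 13): e=[72,0,56] → ·  [on edge]
    (2,7)@(5, 15): e=[88,0,40] → ·  [on edge]
    (1,8)@(3, 17): e=[104,0,24] → ·  [on edge]
    (0,9)@(1, 19): e=[120,0,8] → ·  [on edge]
  covered (12 px):
    · · · · · · · · ·
    · · · · · · · · ·
    · · · · · · · · ·
    · · · · · █ · · ·
    · · · █ █ · · · ·
    · █ █ █ · · · · ·
    █ █ █ · · · · · ·
    █ █ · · · · · · ·
    █ · · · · · · · ·
    · · · · · · · · ·
    · · · · · · · · ·
    · · · · · · · · ·
T2:
  2·area = 4
  edge (14, 10)→(12, 15): d=(-2,5) right/bottom  bias=-1
  edge (12, 15)→(16, 3): d=(4,-12) top-left  bias=+0
  edge (16, 3)→(14, 10): d=(-2,7) right/bottom  bias=-1
  covered (0 px):
    · · · · · · · · ·
    · · · · · · · · ·
    · · · · · · · · ·
    · · · · · · · · ·
    · · · · · · · · ·
    · · · · · · · · ·
    · · · · · · · · ·
    · · · · · · · · ·
    · · · · · · · · ·
    · · · · · · · · ·
    · · · · · · · · ·
    · · · · · · · · ·
T3:
  2·area = 104
  edge (10, 0)→(2, 20): d=(-8,20) right/bottom  bias=-1
  edge (2, 20)→(4, 2): d=(2,-18) top-left  bias=+0
  edge (4, 2)→(10, 0): d=(6,-2) top-left  bias=+0
    (3,0)@(7, 1): e=[52,52,0] → █  [on edge]
    (4,0)@(9, 1): e=[12,88,4] → █
    (5,0)@(11, 1): e=[-28,124,8] → ·
    (0,1)@(1, 3): e=[156,-52,0] → ·  [on edge]
    (2,1)@(5, 3): e=[76,20,8] → █
    (4,1)@(9, 3): e=[-4,92,16] → ·
    (2,2)@(5, 5): e=[60,24,20] → █
    (4,2)@(9, 5): e=[-20,96,28] → ·
    (2,3)@(5, 7): e=[44,28,32] → █
    (4,3)@(9, 7): e=[-36,100,40] → ·
    (2,4)@(5, 9): e=[28,32,44] → █
    (3,4)@(7, 9): e=[-12,68,48] → ·
    (1,5)@(3, 11): e=[52,0,52] → █  [on edge]
  covered (14 px):
    · · · █ █ · · · ·
    · · █ █ · · · · ·
    · · █ █ · · · · ·
    · · █ █ · · · · ·
    · · █ · · · · · ·
    · █ █ · · · · · ·
    · █ · · · · · · ·
    · █ · · · · · · ·
    · █ · · · · · · ·
    · · · · · · · · ·
    · · · · · · · · ·
    · · · · · · · · ·
T4:
  2·area = 80
  edge (10, 20)→(0, 20): d=(-10,0) right/bottom  bias=-1
  edge (0, 20)→(6, 12): d=(6,-8) top-left  bias=+0
  edge (6, 12)→(10, 20): d=(4,8) right/bottom  bias=-1
    (2,7)@(5, 15): e=[50,10,20] → █
    (3,7)@(7, 15): e=[50,26,4] → █
    (4,7)@(9, 15): e=[50,42,-12] → ·
    (1,8)@(3, 17): e=[30,6,44] → █
    (4,8)@(9, 17): e=[30,54,-4] → ·
    (0,9)@(1, 19): e=[10,2,68] → █
    (4,9)@(9, 19): e=[10,66,4] → █
    (5,9)@(11, 19): e=[10,82,-12] → ·
    (0,10)@(1, 21): e=[-10,14,76] → ·
    (1,10)@(3, 21): e=[-10,30,60] → ·
    (2,10)@(5, 21): e=[-10,46,44] → ·
    (3,10)@(7, 21): e=[-10,62,28] → ·
  covered (10 px):
    · · · · · · · · ·
    · · · · · · · · ·
    · · · · · · · · ·
    · · · · · · · · ·
    · · · · · · · · ·
    · · · · · · · · ·
    · · · · · · · · ·
    · · █ █ · · · · ·
    · █ █ █ · · · · ·
    █ █ █ █ █ · · · ·
    · · · · · · · · ·
    · · · · · · · · ·

Answer: [5,47,112]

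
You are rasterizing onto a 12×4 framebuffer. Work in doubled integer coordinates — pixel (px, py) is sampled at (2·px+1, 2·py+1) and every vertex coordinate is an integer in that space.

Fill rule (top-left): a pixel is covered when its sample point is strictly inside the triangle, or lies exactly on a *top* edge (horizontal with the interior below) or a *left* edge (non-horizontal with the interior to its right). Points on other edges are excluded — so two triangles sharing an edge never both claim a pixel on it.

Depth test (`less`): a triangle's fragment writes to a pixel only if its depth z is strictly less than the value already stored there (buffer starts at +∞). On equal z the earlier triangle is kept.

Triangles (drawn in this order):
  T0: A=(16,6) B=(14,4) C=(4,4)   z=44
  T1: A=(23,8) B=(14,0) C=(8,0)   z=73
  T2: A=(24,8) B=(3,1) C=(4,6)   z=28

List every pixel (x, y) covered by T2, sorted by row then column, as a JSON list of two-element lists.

T0:
  2·area = 20  (B↔C swapped to make it positive)
  edge (16, 6)→(4, 4): d=(-12,-2) top-left  bias=+0
  edge (4, 4)→(14, 4): d=(10,0) top-left  bias=+0
  edge (14, 4)→(16, 6): d=(2,2) right/bottom  bias=-1
    (5,0)@(11, 1): e=[50,-30,0] → ·  [on edge]
    (6,1)@(13, 3): e=[30,-10,0] → ·  [on edge]
    (5,2)@(11, 5): e=[2,10,8] → █
    (6,2)@(13, 5): e=[6,10,4] → █
    (7,2)@(15, 5): e=[10,10,0] → ·  [on edge]
    (5,3)@(11, 7): e=[-22,30,12] → ·
    (6,3)@(13, 7): e=[-18,30,8] → ·
    (8,3)@(17, 7): e=[-10,30,0] → ·  [on edge]
  covered (2 px):
    · · · · · · · · · · · ·
    · · · · · · · · · · · ·
    · · · · · █ █ · · · · ·
    · · · · · · · · · · · ·
T1:
  2·area = 48  (B↔C swapped to make it positive)
  edge (23, 8)→(8, 0): d=(-15,-8) top-left  bias=+0
  edge (8, 0)→(14, 0): d=(6,0) top-left  bias=+0
  edge (14, 0)→(23, 8): d=(9,8) right/bottom  bias=-1
    (5,0)@(11, 1): e=[9,6,33] → █
    (6,0)@(13, 1): e=[25,6,17] → █
    (7,0)@(15, 1): e=[41,6,1] → █
    (8,0)@(17, 1): e=[57,6,-15] → ·
    (5,1)@(11, 3): e=[-21,18,51] → ·
    (6,1)@(13, 3): e=[-5,18,35] → ·
    (7,1)@(15, 3): e=[11,18,19] → █
    (8,1)@(17, 3): e=[27,18,3] → █
    (9,1)@(19, 3): e=[43,18,-13] → ·
    (7,2)@(15, 5): e=[-19,30,37] → ·
    (8,2)@(17, 5): e=[-3,30,21] → ·
    (9,2)@(19, 5): e=[13,30,5] → █
  covered (6 px):
    · · · · · █ █ █ · · · ·
    · · · · · · · █ █ · · ·
    · · · · · · · · · █ · ·
    · · · · · · · · · · · ·
T2:
  2·area = 98  (B↔C swapped to make it positive)
  edge (24, 8)→(4, 6): d=(-20,-2) top-left  bias=+0
  edge (4, 6)→(3, 1): d=(-1,-5) top-left  bias=+0
  edge (3, 1)→(24, 8): d=(21,7) right/bottom  bias=-1
    (1,0)@(3, 1): e=[98,0,0] → ·  [on edge]
    (2,1)@(5, 3): e=[62,8,28] → █
    (3,1)@(7, 3): e=[66,18,14] → █
    (4,1)@(9, 3): e=[70,28,0] → ·  [on edge]
    (2,2)@(5, 5): e=[22,6,70] → █
    (4,2)@(9, 5): e=[30,26,42] → █
    (5,2)@(11, 5): e=[34,36,28] → █
    (6,2)@(13, 5): e=[38,46,14] → █
    (7,2)@(15, 5): e=[42,56,0] → ·  [on edge]
    (2,3)@(5, 7): e=[-18,4,112] → ·
    (3,3)@(7, 7): e=[-14,14,98] → ·
    (4,3)@(9, 7): e=[-10,24,84] → ·
    (10,3)@(21, 7): e=[14,84,0] → ·  [on edge]
  covered (10 px):
    · · · · · · · · · · · ·
    · · █ █ · · · · · · · ·
    · · █ █ █ █ █ · · · · ·
    · · · · · · · █ █ █ · ·

Final: [[2,1],[3,1],[2,2],[3,2],[4,2],[5,2],[6,2],[7,3],[8,3],[9,3]]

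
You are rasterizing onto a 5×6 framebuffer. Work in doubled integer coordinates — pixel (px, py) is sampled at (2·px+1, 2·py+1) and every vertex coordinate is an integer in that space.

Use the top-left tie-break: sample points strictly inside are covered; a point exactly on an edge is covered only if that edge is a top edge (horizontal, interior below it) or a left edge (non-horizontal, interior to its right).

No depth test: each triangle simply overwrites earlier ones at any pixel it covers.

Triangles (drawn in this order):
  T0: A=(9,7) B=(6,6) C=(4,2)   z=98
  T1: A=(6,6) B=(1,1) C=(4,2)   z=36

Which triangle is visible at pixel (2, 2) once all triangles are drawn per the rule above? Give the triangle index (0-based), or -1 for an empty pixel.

T0:
  2·area = 10
  edge (9, 7)→(6, 6): d=(-3,-1) top-left  bias=+0
  edge (6, 6)→(4, 2): d=(-2,-4) top-left  bias=+0
  edge (4, 2)→(9, 7): d=(5,5) right/bottom  bias=-1
    (1,0)@(3, 1): e=[12,-2,0] → .  [on edge]
    (2,1)@(5, 3): e=[8,2,0] → .  [on edge]
    (1,2)@(3, 5): e=[0,-10,20] → .  [on edge]
    (3,2)@(7, 5): e=[4,6,0] → .  [on edge]
    (4,3)@(9, 7): e=[0,10,0] → .  [on edge]
  covered (0 px):
    . . . . .
    . . . . .
    . . . . .
    . . . . .
    . . . . .
    . . . . .
T1:
  2·area = 10
  edge (6, 6)→(1, 1): d=(-5,-5) top-left  bias=+0
  edge (1, 1)→(4, 2): d=(3,1) right/bottom  bias=-1
  edge (4, 2)→(6, 6): d=(2,4) right/bottom  bias=-1
    (0,0)@(1, 1): e=[0,0,10] → .  [on edge]
    (1,1)@(3, 3): e=[0,4,6] → X  [on edge]
    (2,1)@(5, 3): e=[10,2,-2] → .
    (3,1)@(7, 3): e=[20,0,-10] → .  [on edge]
    (1,2)@(3, 5): e=[-10,10,10] → .
    (2,2)@(5, 5): e=[0,8,2] → X  [on edge]
    (3,2)@(7, 5): e=[10,6,-6] → .
    (2,3)@(5, 7): e=[-10,14,6] → .
    (3,3)@(7, 7): e=[0,12,-2] → .  [on edge]
    (4,4)@(9, 9): e=[0,16,-6] → .  [on edge]
  covered (2 px):
    . . . . .
    . X . . .
    . . X . .
    . . . . .
    . . . . .
    . . . . .

Z-buffer (winner per pixel, '.' = empty):
  . . . . .
  . 1 . . .
  . . 1 . .
  . . . . .
  . . . . .
  . . . . .

Result: 1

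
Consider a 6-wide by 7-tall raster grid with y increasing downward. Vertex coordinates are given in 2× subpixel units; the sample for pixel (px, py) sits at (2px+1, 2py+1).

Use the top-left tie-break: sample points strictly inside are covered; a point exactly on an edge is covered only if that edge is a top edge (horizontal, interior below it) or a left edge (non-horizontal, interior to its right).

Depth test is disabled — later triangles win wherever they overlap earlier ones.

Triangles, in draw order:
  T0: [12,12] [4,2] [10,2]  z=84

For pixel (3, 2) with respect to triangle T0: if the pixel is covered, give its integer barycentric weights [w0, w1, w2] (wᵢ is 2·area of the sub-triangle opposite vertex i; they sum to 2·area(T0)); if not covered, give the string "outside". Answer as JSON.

T0:
  2·area = 60
  edge (12, 12)→(4, 2): d=(-8,-10) top-left  bias=+0
  edge (4, 2)→(10, 2): d=(6,0) top-left  bias=+0
  edge (10, 2)→(12, 12): d=(2,10) right/bottom  bias=-1
    (2,1)@(5, 3): e=[2,6,52] → #
    (3,1)@(7, 3): e=[22,6,32] → #
    (4,1)@(9, 3): e=[42,6,12] → #
    (5,1)@(11, 3): e=[62,6,-8] → ·
    (2,2)@(5, 5): e=[-14,18,56] → ·
    (3,2)@(7, 5): e=[6,18,36] → #
    (5,2)@(11, 5): e=[46,18,-4] → ·
    (3,3)@(7, 7): e=[-10,30,40] → ·
    (4,3)@(9, 7): e=[10,30,20] → #
    (5,3)@(11, 7): e=[30,30,0] → ·  [on edge]
    (4,4)@(9, 9): e=[-6,42,24] → ·
    (5,4)@(11, 9): e=[14,42,4] → #
  covered (7 px):
    · · · · · ·
    · · # # # ·
    · · · # # ·
    · · · · # ·
    · · · · · #
    · · · · · ·
    · · · · · ·

Final: [18,36,6]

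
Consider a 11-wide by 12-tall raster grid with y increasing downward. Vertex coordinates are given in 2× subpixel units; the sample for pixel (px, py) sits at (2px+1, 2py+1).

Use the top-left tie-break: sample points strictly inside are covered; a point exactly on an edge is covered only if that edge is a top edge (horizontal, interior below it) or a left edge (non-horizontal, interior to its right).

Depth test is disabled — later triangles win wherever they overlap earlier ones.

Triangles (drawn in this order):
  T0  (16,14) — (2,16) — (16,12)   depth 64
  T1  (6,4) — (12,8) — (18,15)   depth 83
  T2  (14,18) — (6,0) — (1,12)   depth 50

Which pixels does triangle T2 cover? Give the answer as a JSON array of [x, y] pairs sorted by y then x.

T0:
  2·area = 28
  edge (16, 14)→(2, 16): d=(-14,2) right/bottom  bias=-1
  edge (2, 16)→(16, 12): d=(14,-4) top-left  bias=+0
  edge (16, 12)→(16, 14): d=(0,2) right/bottom  bias=-1
    (6,6)@(13, 13): e=[20,2,6] → █
    (7,6)@(15, 13): e=[16,10,2] → █
    (8,6)@(17, 13): e=[12,18,-2] → ·
    (3,7)@(7, 15): e=[4,6,18] → █
    (4,7)@(9, 15): e=[0,14,14] → ·  [on edge]
    (6,7)@(13, 15): e=[-8,30,6] → ·
    (7,7)@(15, 15): e=[-12,38,2] → ·
    (3,8)@(7, 17): e=[-24,34,18] → ·
  covered (3 px):
    · · · · · · · · · · ·
    · · · · · · · · · · ·
    · · · · · · · · · · ·
    · · · · · · · · · · ·
    · · · · · · · · · · ·
    · · · · · · · · · · ·
    · · · · · · █ █ · · ·
    · · · █ · · · · · · ·
    · · · · · · · · · · ·
    · · · · · · · · · · ·
    · · · · · · · · · · ·
    · · · · · · · · · · ·
T1:
  2·area = 18
  edge (6, 4)→(12, 8): d=(6,4) right/bottom  bias=-1
  edge (12, 8)→(18, 15): d=(6,7) right/bottom  bias=-1
  edge (18, 15)→(6, 4): d=(-12,-11) top-left  bias=+0
  covered (0 px):
    · · · · · · · · · · ·
    · · · · · · · · · · ·
    · · · · · · · · · · ·
    · · · · · · · · · · ·
    · · · · · · · · · · ·
    · · · · · · · · · · ·
    · · · · · · · · · · ·
    · · · · · · · · · · ·
    · · · · · · · · · · ·
    · · · · · · · · · · ·
    · · · · · · · · · · ·
    · · · · · · · · · · ·
T2:
  2·area = 186  (B↔C swapped to make it positive)
  edge (14, 18)→(1, 12): d=(-13,-6) top-left  bias=+0
  edge (1, 12)→(6, 0): d=(5,-12) top-left  bias=+0
  edge (6, 0)→(14, 18): d=(8,18) right/bottom  bias=-1
    (2,1)@(5, 3): e=[141,3,42] → █
    (3,1)@(7, 3): e=[153,27,6] → █
    (4,1)@(9, 3): e=[165,51,-30] → ·
    (2,2)@(5, 5): e=[115,13,58] → █
    (4,2)@(9, 5): e=[139,61,-14] → ·
    (2,3)@(5, 7): e=[89,23,74] → █
    (4,3)@(9, 7): e=[113,71,2] → █
    (5,3)@(11, 7): e=[125,95,-34] → ·
    (1,4)@(3, 9): e=[51,9,126] → █
    (5,4)@(11, 9): e=[99,105,-18] → ·
    (1,5)@(3, 11): e=[25,19,142] → █
    (5,5)@(11, 11): e=[73,115,-2] → ·
  covered (22 px):
    · · · · · · · · · · ·
    · · █ █ · · · · · · ·
    · · █ █ · · · · · · ·
    · · █ █ █ · · · · · ·
    · █ █ █ █ · · · · · ·
    · █ █ █ █ · · · · · ·
    · · █ █ █ █ · · · · ·
    · · · · █ █ · · · · ·
    · · · · · · █ · · · ·
    · · · · · · · · · · ·
    · · · · · · · · · · ·
    · · · · · · · · · · ·

Result: [[2,1],[3,1],[2,2],[3,2],[2,3],[3,3],[4,3],[1,4],[2,4],[3,4],[4,4],[1,5],[2,5],[3,5],[4,5],[2,6],[3,6],[4,6],[5,6],[4,7],[5,7],[6,8]]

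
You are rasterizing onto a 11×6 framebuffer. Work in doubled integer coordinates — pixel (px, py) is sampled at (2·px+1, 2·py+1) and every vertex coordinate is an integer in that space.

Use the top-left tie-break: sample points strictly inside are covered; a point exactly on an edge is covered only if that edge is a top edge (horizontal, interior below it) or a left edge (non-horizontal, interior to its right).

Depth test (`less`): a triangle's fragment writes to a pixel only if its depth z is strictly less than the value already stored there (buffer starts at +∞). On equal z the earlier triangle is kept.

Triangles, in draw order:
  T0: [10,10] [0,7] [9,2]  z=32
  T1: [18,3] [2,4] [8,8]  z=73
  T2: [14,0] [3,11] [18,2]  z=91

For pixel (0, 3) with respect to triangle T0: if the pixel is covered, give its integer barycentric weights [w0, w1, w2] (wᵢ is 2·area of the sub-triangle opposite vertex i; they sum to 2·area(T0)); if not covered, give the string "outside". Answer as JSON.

T0:
  2·area = 77
  edge (10, 10)→(0, 7): d=(-10,-3) top-left  bias=+0
  edge (0, 7)→(9, 2): d=(9,-5) top-left  bias=+0
  edge (9, 2)→(10, 10): d=(1,8) right/bottom  bias=-1
    (4,1)@(9, 3): e=[67,9,1] → #
    (5,1)@(11, 3): e=[73,19,-15] → ·
    (2,2)@(5, 5): e=[35,7,35] → #
    (3,2)@(7, 5): e=[41,17,19] → #
    (5,2)@(11, 5): e=[53,37,-13] → ·
    (0,3)@(1, 7): e=[3,5,69] → #
    (1,3)@(3, 7): e=[9,15,53] → #
    (5,3)@(11, 7): e=[33,55,-11] → ·
    (0,4)@(1, 9): e=[-17,23,71] → ·
    (1,4)@(3, 9): e=[-11,33,55] → ·
    (2,4)@(5, 9): e=[-5,43,39] → ·
    (3,4)@(7, 9): e=[1,53,23] → #
  covered (11 px):
    · · · · · · · · · · ·
    · · · · # · · · · · ·
    · · # # # · · · · · ·
    # # # # # · · · · · ·
    · · · # # · · · · · ·
    · · · · · · · · · · ·
T1:
  2·area = 70  (B↔C swapped to make it positive)
  edge (18, 3)→(8, 8): d=(-10,5) right/bottom  bias=-1
  edge (8, 8)→(2, 4): d=(-6,-4) top-left  bias=+0
  edge (2, 4)→(18, 3): d=(16,-1) top-left  bias=+0
    (2,2)@(5, 5): e=[45,6,19] → #
    (3,2)@(7, 5): e=[35,14,21] → #
    (4,2)@(9, 5): e=[25,22,23] → #
    (5,2)@(11, 5): e=[15,30,25] → #
    (6,2)@(13, 5): e=[5,38,27] → #
    (7,2)@(15, 5): e=[-5,46,29] → ·
    (2,3)@(5, 7): e=[25,-6,51] → ·
    (3,3)@(7, 7): e=[15,2,53] → #
    (5,3)@(11, 7): e=[-5,18,57] → ·
    (6,3)@(13, 7): e=[-15,26,59] → ·
    (3,4)@(7, 9): e=[-5,-10,85] → ·
    (4,4)@(9, 9): e=[-15,-2,87] → ·
  covered (7 px):
    · · · · · · · · · · ·
    · · · · · · · · · · ·
    · · # # # # # · · · ·
    · · · # # · · · · · ·
    · · · · · · · · · · ·
    · · · · · · · · · · ·
T2:
  2·area = 66  (B↔C swapped to make it positive)
  edge (14, 0)→(18, 2): d=(4,2) right/bottom  bias=-1
  edge (18, 2)→(3, 11): d=(-15,9) right/bottom  bias=-1
  edge (3, 11)→(14, 0): d=(11,-11) top-left  bias=+0
    (6,0)@(13, 1): e=[6,60,0] → #  [on edge]
    (7,0)@(15, 1): e=[2,42,22] → #
    (8,0)@(17, 1): e=[-2,24,44] → ·
    (5,1)@(11, 3): e=[18,48,0] → #  [on edge]
    (8,1)@(17, 3): e=[6,-6,66] → ·
    (4,2)@(9, 5): e=[30,36,0] → #  [on edge]
    (6,2)@(13, 5): e=[22,0,44] → ·  [on edge]
    (7,2)@(15, 5): e=[18,-18,66] → ·
    (3,3)@(7, 7): e=[42,24,0] → #  [on edge]
    (5,3)@(11, 7): e=[34,-12,44] → ·
    (2,4)@(5, 9): e=[54,12,0] → #  [on edge]
    (3,4)@(7, 9): e=[50,-6,22] → ·
    (1,5)@(3, 11): e=[66,0,0] → ·  [on edge]
  covered (10 px):
    · · · · · · # # · · ·
    · · · · · # # # · · ·
    · · · · # # · · · · ·
    · · · # # · · · · · ·
    · · # · · · · · · · ·
    · · · · · · · · · · ·

Result: [5,69,3]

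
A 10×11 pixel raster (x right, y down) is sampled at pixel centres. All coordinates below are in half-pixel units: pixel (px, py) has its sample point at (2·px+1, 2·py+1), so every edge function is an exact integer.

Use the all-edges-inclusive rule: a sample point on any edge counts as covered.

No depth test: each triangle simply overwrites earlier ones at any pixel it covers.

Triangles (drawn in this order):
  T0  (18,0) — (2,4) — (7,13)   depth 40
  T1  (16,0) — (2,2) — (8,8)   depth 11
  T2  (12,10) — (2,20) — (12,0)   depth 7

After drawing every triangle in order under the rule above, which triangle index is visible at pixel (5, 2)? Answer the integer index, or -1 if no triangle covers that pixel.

T0:
  2·area = 164  (B↔C swapped to make it positive)
  edge (18, 0)→(7, 13): d=(-11,13) inclusive
  edge (7, 13)→(2, 4): d=(-5,-9) inclusive
  edge (2, 4)→(18, 0): d=(16,-4) inclusive
    (7,0)@(15, 1): e=[28,132,4] → █
    (8,0)@(17, 1): e=[2,150,12] → █
    (9,0)@(19, 1): e=[-24,168,20] → ·
    (3,1)@(7, 3): e=[110,50,4] → █
    (4,1)@(9, 3): e=[84,68,12] → █
    (5,1)@(11, 3): e=[58,86,20] → █
    (6,1)@(13, 3): e=[32,104,28] → █
    (8,1)@(17, 3): e=[-20,140,44] → ·
    (1,2)@(3, 5): e=[140,4,20] → █
    (2,2)@(5, 5): e=[114,22,28] → █
    (7,2)@(15, 5): e=[-16,112,68] → ·
    (1,3)@(3, 7): e=[118,-6,52] → ·
    (3,6)@(7, 13): e=[0,0,164] → █  [on edge]
  covered (22 px):
    · · · · · · · █ █ ·
    · · · █ █ █ █ █ · ·
    · █ █ █ █ █ █ · · ·
    · · █ █ █ █ · · · ·
    · · █ █ █ · · · · ·
    · · · █ · · · · · ·
    · · · █ · · · · · ·
    · · · · · · · · · ·
    · · · · · · · · · ·
    · · · · · · · · · ·
    · · · · · · · · · ·
T1:
  2·area = 96  (B↔C swapped to make it positive)
  edge (16, 0)→(8, 8): d=(-8,8) inclusive
  edge (8, 8)→(2, 2): d=(-6,-6) inclusive
  edge (2, 2)→(16, 0): d=(14,-2) inclusive
    (0,0)@(1, 1): e=[112,0,-16] → ·  [on edge]
    (4,0)@(9, 1): e=[48,48,0] → █  [on edge]
    (5,0)@(11, 1): e=[32,60,4] → █
    (6,0)@(13, 1): e=[16,72,8] → █
    (7,0)@(15, 1): e=[0,84,12] → █  [on edge]
    (8,0)@(17, 1): e=[-16,96,16] → ·
    (1,1)@(3, 3): e=[80,0,16] → █  [on edge]
    (2,1)@(5, 3): e=[64,12,20] → █
    (3,1)@(7, 3): e=[48,24,24] → █
    (6,1)@(13, 3): e=[0,60,36] → █  [on edge]
    (7,1)@(15, 3): e=[-16,72,40] → ·
    (1,2)@(3, 5): e=[64,-12,44] → ·
    (2,2)@(5, 5): e=[48,0,48] → █  [on edge]
    (5,2)@(11, 5): e=[0,36,60] → █  [on edge]
    (3,3)@(7, 7): e=[16,0,80] → █  [on edge]
    (4,3)@(9, 7): e=[0,12,84] → █  [on edge]
    (3,4)@(7, 9): e=[0,-12,108] → ·  [on edge]
    (4,4)@(9, 9): e=[-16,0,112] → ·  [on edge]
    (2,5)@(5, 11): e=[0,-36,132] → ·  [on edge]
    (5,5)@(11, 11): e=[-48,0,144] → ·  [on edge]
    (1,6)@(3, 13): e=[0,-60,156] → ·  [on edge]
    (6,6)@(13, 13): e=[-80,0,176] → ·  [on edge]
    (0,7)@(1, 15): e=[0,-84,180] → ·  [on edge]
    (7,7)@(15, 15): e=[-112,0,208] → ·  [on edge]
    (8,8)@(17, 17): e=[-144,0,240] → ·  [on edge]
    (9,9)@(19, 19): e=[-176,0,272] → ·  [on edge]
  covered (16 px):
    · · · · █ █ █ █ · ·
    · █ █ █ █ █ █ · · ·
    · · █ █ █ █ · · · ·
    · · · █ █ · · · · ·
    · · · · · · · · · ·
    · · · · · · · · · ·
    · · · · · · · · · ·
    · · · · · · · · · ·
    · · · · · · · · · ·
    · · · · · · · · · ·
    · · · · · · · · · ·
T2:
  2·area = 100
  edge (12, 10)→(2, 20): d=(-10,10) inclusive
  edge (2, 20)→(12, 0): d=(10,-20) inclusive
  edge (12, 0)→(12, 10): d=(0,10) inclusive
    (5,1)@(11, 3): e=[80,10,10] → █
    (6,1)@(13, 3): e=[60,50,-10] → ·
    (9,1)@(19, 3): e=[0,170,-70] → ·  [on edge]
    (5,2)@(11, 5): e=[60,30,10] → █
    (6,2)@(13, 5): e=[40,70,-10] → ·
    (8,2)@(17, 5): e=[0,150,-50] → ·  [on edge]
    (4,3)@(9, 7): e=[60,10,30] → █
    (6,3)@(13, 7): e=[20,90,-10] → ·
    (7,3)@(15, 7): e=[0,130,-30] → ·  [on edge]
    (4,4)@(9, 9): e=[40,30,30] → █
    (6,4)@(13, 9): e=[0,110,-10] → ·  [on edge]
    (3,5)@(7, 11): e=[40,10,50] → █
    (5,5)@(11, 11): e=[0,90,10] → █  [on edge]
    (4,6)@(9, 13): e=[0,70,30] → █  [on edge]
    (3,7)@(7, 15): e=[0,50,50] → █  [on edge]
    (2,8)@(5, 17): e=[0,30,70] → █  [on edge]
    (1,9)@(3, 19): e=[0,10,90] → █  [on edge]
    (0,10)@(1, 21): e=[0,-10,110] → ·  [on edge]
  covered (15 px):
    · · · · · · · · · ·
    · · · · · █ · · · ·
    · · · · · █ · · · ·
    · · · · █ █ · · · ·
    · · · · █ █ · · · ·
    · · · █ █ █ · · · ·
    · · · █ █ · · · · ·
    · · █ █ · · · · · ·
    · · █ · · · · · · ·
    · █ · · · · · · · ·
    · · · · · · · · · ·

Z-buffer (winner per pixel, '.' = empty):
  . . . . 1 1 1 1 0 .
  . 1 1 1 1 2 1 0 . .
  . 0 1 1 1 2 0 . . .
  . . 0 1 2 2 . . . .
  . . 0 0 2 2 . . . .
  . . . 2 2 2 . . . .
  . . . 2 2 . . . . .
  . . 2 2 . . . . . .
  . . 2 . . . . . . .
  . 2 . . . . . . . .
  . . . . . . . . . .

Result: 2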